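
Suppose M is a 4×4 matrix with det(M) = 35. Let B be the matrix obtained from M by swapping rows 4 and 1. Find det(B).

Swapping two rows multiplies the determinant by −1.
det(B) = (-1)·(35) = -35

|B| = -35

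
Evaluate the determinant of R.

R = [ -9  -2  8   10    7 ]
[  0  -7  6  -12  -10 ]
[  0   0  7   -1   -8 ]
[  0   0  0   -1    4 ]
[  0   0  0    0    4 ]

R is upper triangular, so det(R) is the product of the diagonal entries:
det = (-9) · (-7) · (7) · (-1) · (4) = -1764

-1764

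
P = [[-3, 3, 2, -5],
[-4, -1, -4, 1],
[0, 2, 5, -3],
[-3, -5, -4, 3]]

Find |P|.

Expand along row 3 (it has 1 zero):
  − (2) · M_32   where M_32 = det([-3 2 -5; -4 -4 1; -3 -4 3]) = 22
  + (5) · M_33   where M_33 = det([-3 3 -5; -4 -1 1; -3 -5 3]) = -64
  − (-3) · M_34   where M_34 = det([-3 3 2; -4 -1 -4; -3 -5 -4]) = 70
det = (-1)·(2)·(22) + (+1)·(5)·(-64) + (-1)·(-3)·(70) = -154

The determinant is -154.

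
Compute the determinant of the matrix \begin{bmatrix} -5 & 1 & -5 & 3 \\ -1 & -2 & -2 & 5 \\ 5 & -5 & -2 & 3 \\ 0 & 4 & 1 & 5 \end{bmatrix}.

Expand along row 4 (it has 1 zero):
  + (4) · M_42   where M_42 = det([-5 -5 3; -1 -2 5; 5 -2 3]) = -124
  − (1) · M_43   where M_43 = det([-5 1 3; -1 -2 5; 5 -5 3]) = -22
  + (5) · M_44   where M_44 = det([-5 1 -5; -1 -2 -2; 5 -5 -2]) = -57
det = (+1)·(4)·(-124) + (-1)·(1)·(-22) + (+1)·(5)·(-57) = -759

The determinant is -759.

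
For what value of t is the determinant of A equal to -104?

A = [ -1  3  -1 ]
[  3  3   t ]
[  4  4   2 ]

t = -5

Expanding along the row containing t, det(A) is linear in t: det(A) = (16)·t + (-24).
Set (16)·t + (-24) = -104  ⇒  (16)·t = -80  ⇒  t = -5.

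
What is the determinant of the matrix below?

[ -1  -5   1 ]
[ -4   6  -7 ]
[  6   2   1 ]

126

Expand along column 1:
  + (-1) · |6 -7; 2 1| = (-1)·(6 − (-14)) = -20
  − (-4) · |-5 1; 2 1| = −(-4)·(-5 − 2) = -28
  + 6 · |-5 1; 6 -7| = 6·(35 − 6) = 174
Sum: (-20) + (-28) + (174) = 126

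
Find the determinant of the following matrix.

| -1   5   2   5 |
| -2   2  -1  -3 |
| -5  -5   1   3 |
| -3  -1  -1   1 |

Expand along row 1:
  + (-1) · M_11   where M_11 = det([2 -1 -3; -5 1 3; -1 -1 1]) = -12
  − (5) · M_12   where M_12 = det([-2 -1 -3; -5 1 3; -3 -1 1]) = -28
  + (2) · M_13   where M_13 = det([-2 2 -3; -5 -5 3; -3 -1 1]) = 26
  − (5) · M_14   where M_14 = det([-2 2 -1; -5 -5 1; -3 -1 -1]) = -18
det = (+1)·(-1)·(-12) + (-1)·(5)·(-28) + (+1)·(2)·(26) + (-1)·(5)·(-18) = 294

294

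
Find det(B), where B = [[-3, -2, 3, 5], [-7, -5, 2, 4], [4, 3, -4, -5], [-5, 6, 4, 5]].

Expand along row 1:
  + (-3) · M_11   where M_11 = det([-5 2 4; 3 -4 -5; 6 4 5]) = 54
  − (-2) · M_12   where M_12 = det([-7 2 4; 4 -4 -5; -5 4 5]) = -6
  + (3) · M_13   where M_13 = det([-7 -5 4; 4 3 -5; -5 6 5]) = -184
  − (5) · M_14   where M_14 = det([-7 -5 2; 4 3 -4; -5 6 4]) = -194
det = (+1)·(-3)·(54) + (-1)·(-2)·(-6) + (+1)·(3)·(-184) + (-1)·(5)·(-194) = 244

The determinant is 244.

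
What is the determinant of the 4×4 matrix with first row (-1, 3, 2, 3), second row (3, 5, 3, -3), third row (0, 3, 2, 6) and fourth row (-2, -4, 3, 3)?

357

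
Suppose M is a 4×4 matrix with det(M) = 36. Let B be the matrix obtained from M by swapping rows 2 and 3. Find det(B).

Swapping two rows multiplies the determinant by −1.
det(B) = (-1)·(36) = -36

-36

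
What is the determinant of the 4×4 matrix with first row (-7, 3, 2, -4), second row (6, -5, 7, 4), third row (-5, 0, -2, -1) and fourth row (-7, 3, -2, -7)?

Expand along row 3 (it has 1 zero):
  + (-5) · M_31   where M_31 = det([3 2 -4; -5 7 4; 3 -2 -7]) = -125
  + (-2) · M_33   where M_33 = det([-7 3 -4; 6 -5 4; -7 3 -7]) = -51
  − (-1) · M_34   where M_34 = det([-7 3 2; 6 -5 7; -7 3 -2]) = -68
det = (+1)·(-5)·(-125) + (+1)·(-2)·(-51) + (-1)·(-1)·(-68) = 659

659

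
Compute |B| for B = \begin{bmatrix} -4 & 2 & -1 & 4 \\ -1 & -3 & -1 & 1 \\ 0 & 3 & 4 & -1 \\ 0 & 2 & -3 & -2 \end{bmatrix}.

Expand along column 1 (it has 2 zeros):
  + (-4) · M_11   where M_11 = det([-3 -1 1; 3 4 -1; 2 -3 -2]) = 12
  − (-1) · M_21   where M_21 = det([2 -1 4; 3 4 -1; 2 -3 -2]) = -94
det = (+1)·(-4)·(12) + (-1)·(-1)·(-94) = -142

|B| = -142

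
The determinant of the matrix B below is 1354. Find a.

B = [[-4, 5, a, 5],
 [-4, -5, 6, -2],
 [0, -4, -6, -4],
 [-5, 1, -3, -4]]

4

Expanding along the row containing a, det(B) is linear in a: det(B) = (-140)·a + (1914).
Set (-140)·a + (1914) = 1354  ⇒  (-140)·a = -560  ⇒  a = 4.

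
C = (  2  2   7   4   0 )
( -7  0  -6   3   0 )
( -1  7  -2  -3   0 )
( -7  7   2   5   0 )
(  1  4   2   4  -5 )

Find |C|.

Expand along column 5 (it has 4 zeros):
  + (-5) · M_55   where M_55 = det([2 2 7 4; -7 0 -6 3; -1 7 -2 -3; -7 7 2 5]) = 1122
det = (+1)·(-5)·(1122) = -5610

The determinant is -5610.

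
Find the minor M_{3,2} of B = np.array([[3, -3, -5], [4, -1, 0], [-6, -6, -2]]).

Delete row 3 and column 2; the remaining 2×2 submatrix is [3 -5; 4 0].
Its determinant is 3·0 − (-5)·4 = 20.

20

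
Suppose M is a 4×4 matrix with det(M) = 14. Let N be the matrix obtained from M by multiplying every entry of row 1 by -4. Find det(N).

The determinant is -56.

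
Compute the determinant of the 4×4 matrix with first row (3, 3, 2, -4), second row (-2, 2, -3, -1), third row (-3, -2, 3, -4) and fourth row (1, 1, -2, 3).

55

Expand along row 1:
  + (3) · M_11   where M_11 = det([2 -3 -1; -2 3 -4; 1 -2 3]) = -5
  − (3) · M_12   where M_12 = det([-2 -3 -1; -3 3 -4; 1 -2 3]) = -20
  + (2) · M_13   where M_13 = det([-2 2 -1; -3 -2 -4; 1 1 3]) = 15
  − (-4) · M_14   where M_14 = det([-2 2 -3; -3 -2 3; 1 1 -2]) = -5
det = (+1)·(3)·(-5) + (-1)·(3)·(-20) + (+1)·(2)·(15) + (-1)·(-4)·(-5) = 55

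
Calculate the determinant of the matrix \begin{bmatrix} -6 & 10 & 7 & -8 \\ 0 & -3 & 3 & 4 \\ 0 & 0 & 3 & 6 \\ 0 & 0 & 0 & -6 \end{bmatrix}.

The matrix is upper triangular, so the determinant is the product of the diagonal entries:
det = (-6) · (-3) · (3) · (-6) = -324

-324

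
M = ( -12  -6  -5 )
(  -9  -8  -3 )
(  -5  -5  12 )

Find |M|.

Expand along row 1:
  + (-12) · |-8 -3; -5 12| = (-12)·(-96 − 15) = 1332
  − (-6) · |-9 -3; -5 12| = −(-6)·(-108 − 15) = -738
  + (-5) · |-9 -8; -5 -5| = (-5)·(45 − 40) = -25
Sum: (1332) + (-738) + (-25) = 569

The determinant is 569.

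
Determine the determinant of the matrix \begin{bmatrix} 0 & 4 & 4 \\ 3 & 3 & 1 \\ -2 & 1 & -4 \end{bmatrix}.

Expand along row 1:
  − 4 · |3 1; -2 -4| = −4·(-12 − (-2)) = 40
  + 4 · |3 3; -2 1| = 4·(3 − (-6)) = 36
Sum: (40) + (36) = 76

76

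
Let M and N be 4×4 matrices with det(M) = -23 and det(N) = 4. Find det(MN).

det(MN) = det(M)·det(N) = (-23)·(4) = -92

|MN| = -92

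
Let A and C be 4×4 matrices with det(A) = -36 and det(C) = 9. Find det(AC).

The determinant is -324.

det(AC) = det(A)·det(C) = (-36)·(9) = -324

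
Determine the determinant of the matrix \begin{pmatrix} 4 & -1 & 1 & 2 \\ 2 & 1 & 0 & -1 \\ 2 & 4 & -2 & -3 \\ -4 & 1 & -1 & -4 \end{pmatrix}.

Expand along row 2 (it has 1 zero):
  − (2) · M_21   where M_21 = det([-1 1 2; 4 -2 -3; 1 -1 -4]) = 4
  + (1) · M_22   where M_22 = det([4 1 2; 2 -2 -3; -4 -1 -4]) = 20
  + (-1) · M_24   where M_24 = det([4 -1 1; 2 4 -2; -4 1 -1]) = 0
det = (-1)·(2)·(4) + (+1)·(1)·(20) + (+1)·(-1)·(0) = 12

12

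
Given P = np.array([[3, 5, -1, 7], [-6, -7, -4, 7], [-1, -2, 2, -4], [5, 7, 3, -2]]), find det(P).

The determinant is -51.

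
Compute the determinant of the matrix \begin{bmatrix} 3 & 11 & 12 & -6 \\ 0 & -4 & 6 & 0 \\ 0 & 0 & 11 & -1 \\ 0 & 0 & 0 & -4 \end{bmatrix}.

528

The matrix is upper triangular, so the determinant is the product of the diagonal entries:
det = (3) · (-4) · (11) · (-4) = 528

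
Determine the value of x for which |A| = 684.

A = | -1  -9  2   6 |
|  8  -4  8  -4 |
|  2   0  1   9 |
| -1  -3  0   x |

-9

Expanding along the column containing x, det(A) is linear in x: det(A) = (-52)·x + (216).
Set (-52)·x + (216) = 684  ⇒  (-52)·x = 468  ⇒  x = -9.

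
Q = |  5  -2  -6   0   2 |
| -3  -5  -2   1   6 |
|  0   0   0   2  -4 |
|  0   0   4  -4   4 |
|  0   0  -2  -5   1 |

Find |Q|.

Q is block upper-triangular with a 2×2 block and a 3×3 block on the diagonal, so its determinant equals the product of the determinants of the diagonal blocks.
det of the 2×2 block = -31
det of the 3×3 block = 88
det = (-31)·(88) = -2728

-2728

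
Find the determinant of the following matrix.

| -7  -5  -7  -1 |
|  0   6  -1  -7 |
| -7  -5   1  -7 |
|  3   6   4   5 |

The determinant is -3462.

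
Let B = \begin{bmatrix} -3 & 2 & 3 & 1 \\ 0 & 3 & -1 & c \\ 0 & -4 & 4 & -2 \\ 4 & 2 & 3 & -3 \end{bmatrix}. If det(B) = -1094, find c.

c = -7

Expanding along the column containing c, det(B) is linear in c: det(B) = (140)·c + (-114).
Set (140)·c + (-114) = -1094  ⇒  (140)·c = -980  ⇒  c = -7.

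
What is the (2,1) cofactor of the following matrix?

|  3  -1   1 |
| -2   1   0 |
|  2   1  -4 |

Delete row 2 and column 1; the remaining 2×2 submatrix is [-1 1; 1 -4].
Its determinant is (-1)·(-4) − 1·1 = 3.
The cofactor carries sign (−1)^(2+1) = −1, so C_{2,1} = −(3) = -3.

The cofactor is -3.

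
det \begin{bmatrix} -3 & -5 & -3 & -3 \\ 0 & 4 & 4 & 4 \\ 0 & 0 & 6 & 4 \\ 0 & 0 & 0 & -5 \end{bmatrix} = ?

360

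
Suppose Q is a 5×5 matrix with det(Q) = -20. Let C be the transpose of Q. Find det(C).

det(Qᵀ) = det(Q).
det(C) = (1)·(-20) = -20

The determinant is -20.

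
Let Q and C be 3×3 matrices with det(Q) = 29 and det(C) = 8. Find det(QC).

The determinant is 232.

det(QC) = det(Q)·det(C) = (29)·(8) = 232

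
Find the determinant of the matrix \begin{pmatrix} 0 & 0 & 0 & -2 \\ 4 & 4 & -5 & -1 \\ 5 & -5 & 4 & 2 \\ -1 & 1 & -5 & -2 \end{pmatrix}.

336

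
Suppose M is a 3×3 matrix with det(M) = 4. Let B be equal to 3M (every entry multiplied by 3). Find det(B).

det(B) = 108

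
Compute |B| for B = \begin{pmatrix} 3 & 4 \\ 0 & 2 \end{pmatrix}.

det(B) = 3·2 − 4·0 = 6 − 0 = 6

The determinant is 6.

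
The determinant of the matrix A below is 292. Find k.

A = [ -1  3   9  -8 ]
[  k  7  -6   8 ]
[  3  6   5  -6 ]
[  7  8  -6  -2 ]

k = 9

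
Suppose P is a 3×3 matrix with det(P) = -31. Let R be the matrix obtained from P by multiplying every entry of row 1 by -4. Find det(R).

det(R) = 124

Scaling one row by -4 multiplies the determinant by -4.
det(R) = (-4)·(-31) = 124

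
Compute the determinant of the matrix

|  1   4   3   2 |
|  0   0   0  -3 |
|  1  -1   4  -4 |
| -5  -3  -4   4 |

The determinant is 216.

Expand along row 2 (it has 3 zeros):
  + (-3) · M_24   where M_24 = det([1 4 3; 1 -1 4; -5 -3 -4]) = -72
det = (+1)·(-3)·(-72) = 216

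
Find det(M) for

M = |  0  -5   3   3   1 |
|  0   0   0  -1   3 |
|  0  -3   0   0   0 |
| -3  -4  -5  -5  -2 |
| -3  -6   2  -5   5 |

-441

Expand along row 3 (it has 4 zeros):
  − (-3) · M_32   where M_32 = det([0 3 3 1; 0 0 -1 3; -3 -5 -5 -2; -3 2 -5 5]) = -147
det = (-1)·(-3)·(-147) = -441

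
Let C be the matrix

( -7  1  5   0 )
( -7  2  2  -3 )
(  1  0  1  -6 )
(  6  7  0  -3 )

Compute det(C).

Expand along row 1 (it has 1 zero):
  + (-7) · M_11   where M_11 = det([2 2 -3; 0 1 -6; 7 0 -3]) = -69
  − (1) · M_12   where M_12 = det([-7 2 -3; 1 1 -6; 6 0 -3]) = -27
  + (5) · M_13   where M_13 = det([-7 2 -3; 1 0 -6; 6 7 -3]) = -381
det = (+1)·(-7)·(-69) + (-1)·(1)·(-27) + (+1)·(5)·(-381) = -1395

The determinant is -1395.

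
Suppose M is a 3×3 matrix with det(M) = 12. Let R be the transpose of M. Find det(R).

det(Mᵀ) = det(M).
det(R) = (1)·(12) = 12

det(R) = 12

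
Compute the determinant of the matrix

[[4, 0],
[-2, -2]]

The determinant is -8.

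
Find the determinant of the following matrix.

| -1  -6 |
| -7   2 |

det = (-1)·2 − (-6)·(-7) = -2 − 42 = -44

-44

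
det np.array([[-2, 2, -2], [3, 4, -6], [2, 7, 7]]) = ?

-232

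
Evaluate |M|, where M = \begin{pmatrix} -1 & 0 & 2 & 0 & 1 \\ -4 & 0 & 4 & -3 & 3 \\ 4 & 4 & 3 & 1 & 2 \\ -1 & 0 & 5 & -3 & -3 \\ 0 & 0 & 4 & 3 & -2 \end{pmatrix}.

Expand along column 2 (it has 4 zeros):
  − (4) · M_32   where M_32 = det([-1 2 0 1; -4 4 -3 3; -1 5 -3 -3; 0 4 3 -2]) = 63
det = (-1)·(4)·(63) = -252

|M| = -252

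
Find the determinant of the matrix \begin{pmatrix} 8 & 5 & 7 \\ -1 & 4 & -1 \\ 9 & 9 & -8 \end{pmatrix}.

-584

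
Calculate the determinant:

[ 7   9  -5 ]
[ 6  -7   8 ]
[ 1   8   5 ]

The determinant is -1166.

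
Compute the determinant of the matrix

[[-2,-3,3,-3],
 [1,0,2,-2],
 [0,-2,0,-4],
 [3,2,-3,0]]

Expand along row 3 (it has 2 zeros):
  − (-2) · M_32   where M_32 = det([-2 3 -3; 1 2 -2; 3 -3 0]) = 21
  − (-4) · M_34   where M_34 = det([-2 -3 3; 1 0 2; 3 2 -3]) = -13
det = (-1)·(-2)·(21) + (-1)·(-4)·(-13) = -10

-10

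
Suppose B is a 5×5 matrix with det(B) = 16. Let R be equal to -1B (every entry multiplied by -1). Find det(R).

For a 5×5 matrix, det(-1B) = (-1)^5·det(B) = -1·det(B).
det(R) = (-1)·(16) = -16

|R| = -16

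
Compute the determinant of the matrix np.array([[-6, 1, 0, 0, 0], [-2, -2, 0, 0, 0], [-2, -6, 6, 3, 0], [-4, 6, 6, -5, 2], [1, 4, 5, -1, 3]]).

The matrix is block lower-triangular with a 2×2 block and a 3×3 block on the diagonal, so its determinant equals the product of the determinants of the diagonal blocks.
det of the 2×2 block = 14
det of the 3×3 block = -102
det = (14)·(-102) = -1428

-1428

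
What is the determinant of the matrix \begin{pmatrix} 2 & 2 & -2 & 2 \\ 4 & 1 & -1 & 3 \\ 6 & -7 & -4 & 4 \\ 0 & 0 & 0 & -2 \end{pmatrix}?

-132

Expand along row 4 (it has 3 zeros):
  + (-2) · M_44   where M_44 = det([2 2 -2; 4 1 -1; 6 -7 -4]) = 66
det = (+1)·(-2)·(66) = -132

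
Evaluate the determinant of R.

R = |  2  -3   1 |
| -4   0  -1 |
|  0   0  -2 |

det(R) = 24

Expand along column 2:
  − (-3) · |-4 -1; 0 -2| = −(-3)·(8 − 0) = 24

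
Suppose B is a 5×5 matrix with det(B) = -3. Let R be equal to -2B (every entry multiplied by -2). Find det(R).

96

For a 5×5 matrix, det(-2B) = (-2)^5·det(B) = -32·det(B).
det(R) = (-32)·(-3) = 96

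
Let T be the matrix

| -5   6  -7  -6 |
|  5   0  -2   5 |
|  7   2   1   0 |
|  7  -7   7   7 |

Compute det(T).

Expand along row 2 (it has 1 zero):
  − (5) · M_21   where M_21 = det([6 -7 -6; 2 1 0; -7 7 7]) = 14
  − (-2) · M_23   where M_23 = det([-5 6 -6; 7 2 0; 7 -7 7]) = 14
  + (5) · M_24   where M_24 = det([-5 6 -7; 7 2 1; 7 -7 7]) = 84
det = (-1)·(5)·(14) + (-1)·(-2)·(14) + (+1)·(5)·(84) = 378

det(T) = 378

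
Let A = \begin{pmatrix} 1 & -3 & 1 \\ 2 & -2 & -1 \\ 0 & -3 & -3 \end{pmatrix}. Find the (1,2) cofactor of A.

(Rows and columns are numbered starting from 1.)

The cofactor is 6.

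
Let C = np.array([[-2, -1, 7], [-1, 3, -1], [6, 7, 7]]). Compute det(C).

-232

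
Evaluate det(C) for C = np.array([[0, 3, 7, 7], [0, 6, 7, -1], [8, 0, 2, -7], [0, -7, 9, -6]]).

Expand along column 1 (it has 3 zeros):
  + (8) · M_31   where M_31 = det([3 7 7; 6 7 -1; -7 9 -6]) = 923
det = (+1)·(8)·(923) = 7384

|C| = 7384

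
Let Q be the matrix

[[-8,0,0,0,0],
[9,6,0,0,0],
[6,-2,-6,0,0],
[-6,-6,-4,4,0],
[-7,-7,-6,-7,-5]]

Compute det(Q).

Q is lower triangular, so det(Q) is the product of the diagonal entries:
det = (-8) · (6) · (-6) · (4) · (-5) = -5760

|Q| = -5760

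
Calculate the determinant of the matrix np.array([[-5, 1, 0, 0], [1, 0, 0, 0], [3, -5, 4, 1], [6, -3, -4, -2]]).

4

The matrix is block lower-triangular with a 2×2 block and a 2×2 block on the diagonal, so its determinant equals the product of the determinants of the diagonal blocks.
det of the 2×2 block = -1
det of the 2×2 block = -4
det = (-1)·(-4) = 4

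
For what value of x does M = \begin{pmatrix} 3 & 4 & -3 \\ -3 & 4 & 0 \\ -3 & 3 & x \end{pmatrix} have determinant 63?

Expanding along the column containing x, det(M) is linear in x: det(M) = (24)·x + (-9).
Set (24)·x + (-9) = 63  ⇒  (24)·x = 72  ⇒  x = 3.

3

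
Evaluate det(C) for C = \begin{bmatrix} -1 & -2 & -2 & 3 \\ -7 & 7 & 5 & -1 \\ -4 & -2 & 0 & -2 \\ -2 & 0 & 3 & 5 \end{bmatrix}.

-720

Expand along row 3 (it has 1 zero):
  + (-4) · M_31   where M_31 = det([-2 -2 3; 7 5 -1; 0 3 5]) = 77
  − (-2) · M_32   where M_32 = det([-1 -2 3; -7 5 -1; -2 3 5]) = -135
  − (-2) · M_34   where M_34 = det([-1 -2 -2; -7 7 5; -2 0 3]) = -71
det = (+1)·(-4)·(77) + (-1)·(-2)·(-135) + (-1)·(-2)·(-71) = -720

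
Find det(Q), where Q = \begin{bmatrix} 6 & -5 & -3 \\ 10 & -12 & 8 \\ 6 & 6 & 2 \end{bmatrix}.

Expand along column 1:
  + 6 · |-12 8; 6 2| = 6·(-24 − 48) = -432
  − 10 · |-5 -3; 6 2| = −10·(-10 − (-18)) = -80
  + 6 · |-5 -3; -12 8| = 6·(-40 − 36) = -456
Sum: (-432) + (-80) + (-456) = -968

-968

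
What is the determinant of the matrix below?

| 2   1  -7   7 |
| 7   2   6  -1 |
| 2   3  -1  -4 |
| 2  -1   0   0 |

The determinant is 765.

Expand along row 4 (it has 2 zeros):
  − (2) · M_41   where M_41 = det([1 -7 7; 2 6 -1; 3 -1 -4]) = -200
  + (-1) · M_42   where M_42 = det([2 -7 7; 7 6 -1; 2 -1 -4]) = -365
det = (-1)·(2)·(-200) + (+1)·(-1)·(-365) = 765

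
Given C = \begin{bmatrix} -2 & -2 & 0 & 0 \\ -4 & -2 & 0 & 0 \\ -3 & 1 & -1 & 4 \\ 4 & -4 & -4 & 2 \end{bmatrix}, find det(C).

|C| = -56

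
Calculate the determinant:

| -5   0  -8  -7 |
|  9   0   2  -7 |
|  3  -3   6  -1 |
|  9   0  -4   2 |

3438

Expand along column 2 (it has 3 zeros):
  − (-3) · M_32   where M_32 = det([-5 -8 -7; 9 2 -7; 9 -4 2]) = 1146
det = (-1)·(-3)·(1146) = 3438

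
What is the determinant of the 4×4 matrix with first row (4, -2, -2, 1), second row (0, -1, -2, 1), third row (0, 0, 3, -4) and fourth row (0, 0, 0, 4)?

-48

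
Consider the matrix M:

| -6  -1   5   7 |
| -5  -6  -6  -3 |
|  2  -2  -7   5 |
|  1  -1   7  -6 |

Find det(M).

-3490

Expand along row 1:
  + (-6) · M_11   where M_11 = det([-6 -6 -3; -2 -7 5; -1 7 -6]) = 123
  − (-1) · M_12   where M_12 = det([-5 -6 -3; 2 -7 5; 1 7 -6]) = -200
  + (5) · M_13   where M_13 = det([-5 -6 -3; 2 -2 5; 1 -1 -6]) = -187
  − (7) · M_14   where M_14 = det([-5 -6 -6; 2 -2 -7; 1 -1 7]) = 231
det = (+1)·(-6)·(123) + (-1)·(-1)·(-200) + (+1)·(5)·(-187) + (-1)·(7)·(231) = -3490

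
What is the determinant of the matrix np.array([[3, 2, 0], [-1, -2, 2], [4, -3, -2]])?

42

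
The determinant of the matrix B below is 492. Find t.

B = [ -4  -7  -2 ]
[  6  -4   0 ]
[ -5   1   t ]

8

Expanding along the column containing t, det(B) is linear in t: det(B) = (58)·t + (28).
Set (58)·t + (28) = 492  ⇒  (58)·t = 464  ⇒  t = 8.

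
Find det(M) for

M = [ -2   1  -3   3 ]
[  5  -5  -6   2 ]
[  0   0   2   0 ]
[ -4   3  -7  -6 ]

Expand along row 3 (it has 3 zeros):
  + (2) · M_33   where M_33 = det([-2 1 3; 5 -5 2; -4 3 -6]) = -41
det = (+1)·(2)·(-41) = -82

-82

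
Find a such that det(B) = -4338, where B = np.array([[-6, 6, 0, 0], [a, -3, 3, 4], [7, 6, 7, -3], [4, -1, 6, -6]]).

Expanding along the column containing a, det(B) is linear in a: det(B) = (144)·a + (-3042).
Set (144)·a + (-3042) = -4338  ⇒  (144)·a = -1296  ⇒  a = -9.

-9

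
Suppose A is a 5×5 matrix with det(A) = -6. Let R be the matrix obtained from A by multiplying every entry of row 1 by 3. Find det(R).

Scaling one row by 3 multiplies the determinant by 3.
det(R) = (3)·(-6) = -18

-18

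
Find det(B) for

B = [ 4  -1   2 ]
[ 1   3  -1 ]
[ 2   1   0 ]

|B| = -4

Expand along column 3:
  + 2 · |1 3; 2 1| = 2·(1 − 6) = -10
  − (-1) · |4 -1; 2 1| = −(-1)·(4 − (-2)) = 6
Sum: (-10) + (6) = -4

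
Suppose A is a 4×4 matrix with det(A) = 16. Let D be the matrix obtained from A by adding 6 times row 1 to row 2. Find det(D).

16

Adding a multiple of one row to another leaves the determinant unchanged.
det(D) = (1)·(16) = 16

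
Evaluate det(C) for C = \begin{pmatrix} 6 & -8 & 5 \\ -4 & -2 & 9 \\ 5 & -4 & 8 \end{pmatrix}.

det(C) = -366

Expand along row 1:
  + 6 · |-2 9; -4 8| = 6·(-16 − (-36)) = 120
  − (-8) · |-4 9; 5 8| = −(-8)·(-32 − 45) = -616
  + 5 · |-4 -2; 5 -4| = 5·(16 − (-10)) = 130
Sum: (120) + (-616) + (130) = -366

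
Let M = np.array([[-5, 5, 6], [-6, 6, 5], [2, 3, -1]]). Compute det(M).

|M| = -55

Expand along row 1:
  + (-5) · |6 5; 3 -1| = (-5)·(-6 − 15) = 105
  − 5 · |-6 5; 2 -1| = −5·(6 − 10) = 20
  + 6 · |-6 6; 2 3| = 6·(-18 − 12) = -180
Sum: (105) + (20) + (-180) = -55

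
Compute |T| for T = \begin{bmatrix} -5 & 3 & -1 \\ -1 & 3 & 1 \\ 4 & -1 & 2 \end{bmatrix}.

Expand along row 1:
  + (-5) · |3 1; -1 2| = (-5)·(6 − (-1)) = -35
  − 3 · |-1 1; 4 2| = −3·(-2 − 4) = 18
  + (-1) · |-1 3; 4 -1| = (-1)·(1 − 12) = 11
Sum: (-35) + (18) + (11) = -6

det(T) = -6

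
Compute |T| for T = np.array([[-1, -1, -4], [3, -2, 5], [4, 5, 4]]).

Expand along column 1:
  + (-1) · |-2 5; 5 4| = (-1)·(-8 − 25) = 33
  − 3 · |-1 -4; 5 4| = −3·(-4 − (-20)) = -48
  + 4 · |-1 -4; -2 5| = 4·(-5 − 8) = -52
Sum: (33) + (-48) + (-52) = -67

The determinant is -67.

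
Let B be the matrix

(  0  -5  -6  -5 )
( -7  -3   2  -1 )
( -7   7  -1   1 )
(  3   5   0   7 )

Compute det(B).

|B| = 2508

Expand along row 1 (it has 1 zero):
  − (-5) · M_12   where M_12 = det([-7 2 -1; -7 -1 1; 3 0 7]) = 150
  + (-6) · M_13   where M_13 = det([-7 -3 -1; -7 7 1; 3 5 7]) = -408
  − (-5) · M_14   where M_14 = det([-7 -3 2; -7 7 -1; 3 5 0]) = -138
det = (-1)·(-5)·(150) + (+1)·(-6)·(-408) + (-1)·(-5)·(-138) = 2508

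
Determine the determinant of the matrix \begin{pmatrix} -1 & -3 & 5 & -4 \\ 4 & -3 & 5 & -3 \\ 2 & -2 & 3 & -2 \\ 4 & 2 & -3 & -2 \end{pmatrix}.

26

Expand along row 1:
  + (-1) · M_11   where M_11 = det([-3 5 -3; -2 3 -2; 2 -3 -2]) = -4
  − (-3) · M_12   where M_12 = det([4 5 -3; 2 3 -2; 4 -3 -2]) = -14
  + (5) · M_13   where M_13 = det([4 -3 -3; 2 -2 -2; 4 2 -2]) = 8
  − (-4) · M_14   where M_14 = det([4 -3 5; 2 -2 3; 4 2 -3]) = 6
det = (+1)·(-1)·(-4) + (-1)·(-3)·(-14) + (+1)·(5)·(8) + (-1)·(-4)·(6) = 26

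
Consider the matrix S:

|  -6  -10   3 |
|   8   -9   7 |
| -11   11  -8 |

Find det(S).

The determinant is 127.

Expand along column 1:
  + (-6) · |-9 7; 11 -8| = (-6)·(72 − 77) = 30
  − 8 · |-10 3; 11 -8| = −8·(80 − 33) = -376
  + (-11) · |-10 3; -9 7| = (-11)·(-70 − (-27)) = 473
Sum: (30) + (-376) + (473) = 127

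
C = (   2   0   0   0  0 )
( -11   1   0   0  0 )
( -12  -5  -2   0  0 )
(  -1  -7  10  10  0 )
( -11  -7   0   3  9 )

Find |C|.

C is lower triangular, so det(C) is the product of the diagonal entries:
det = (2) · (1) · (-2) · (10) · (9) = -360

-360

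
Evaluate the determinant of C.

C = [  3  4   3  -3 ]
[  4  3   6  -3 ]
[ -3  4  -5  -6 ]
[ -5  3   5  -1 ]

det(C) = -650

Expand along row 1:
  + (3) · M_11   where M_11 = det([3 6 -3; 4 -5 -6; 3 5 -1]) = -84
  − (4) · M_12   where M_12 = det([4 6 -3; -3 -5 -6; -5 5 -1]) = 422
  + (3) · M_13   where M_13 = det([4 3 -3; -3 4 -6; -5 3 -1]) = 104
  − (-3) · M_14   where M_14 = det([4 3 6; -3 4 -5; -5 3 5]) = 326
det = (+1)·(3)·(-84) + (-1)·(4)·(422) + (+1)·(3)·(104) + (-1)·(-3)·(326) = -650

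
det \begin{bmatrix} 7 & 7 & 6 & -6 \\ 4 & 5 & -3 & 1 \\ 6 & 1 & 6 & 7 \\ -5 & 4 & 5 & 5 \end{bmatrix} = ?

-7542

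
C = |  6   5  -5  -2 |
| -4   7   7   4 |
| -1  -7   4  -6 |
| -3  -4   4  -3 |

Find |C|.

-602

Expand along row 1:
  + (6) · M_11   where M_11 = det([7 7 4; -7 4 -6; -4 4 -3]) = 57
  − (5) · M_12   where M_12 = det([-4 7 4; -1 4 -6; -3 4 -3]) = 89
  + (-5) · M_13   where M_13 = det([-4 7 4; -1 -7 -6; -3 -4 -3]) = 49
  − (-2) · M_14   where M_14 = det([-4 7 7; -1 -7 4; -3 -4 4]) = -127
det = (+1)·(6)·(57) + (-1)·(5)·(89) + (+1)·(-5)·(49) + (-1)·(-2)·(-127) = -602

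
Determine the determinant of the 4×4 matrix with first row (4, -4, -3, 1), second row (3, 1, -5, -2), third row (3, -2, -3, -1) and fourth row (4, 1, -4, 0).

39

Expand along row 4 (it has 1 zero):
  − (4) · M_41   where M_41 = det([-4 -3 1; 1 -5 -2; -2 -3 -1]) = -24
  + (1) · M_42   where M_42 = det([4 -3 1; 3 -5 -2; 3 -3 -1]) = 11
  − (-4) · M_43   where M_43 = det([4 -4 1; 3 1 -2; 3 -2 -1]) = -17
det = (-1)·(4)·(-24) + (+1)·(1)·(11) + (-1)·(-4)·(-17) = 39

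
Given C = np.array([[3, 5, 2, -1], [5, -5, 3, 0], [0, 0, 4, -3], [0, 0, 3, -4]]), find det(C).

|C| = 280

C is block upper-triangular with a 2×2 block and a 2×2 block on the diagonal, so its determinant equals the product of the determinants of the diagonal blocks.
det of the 2×2 block = -40
det of the 2×2 block = -7
det = (-40)·(-7) = 280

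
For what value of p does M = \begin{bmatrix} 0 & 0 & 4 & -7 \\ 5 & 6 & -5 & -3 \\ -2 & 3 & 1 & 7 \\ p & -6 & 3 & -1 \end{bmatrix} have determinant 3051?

Expanding along the row containing p, det(M) is linear in p: det(M) = (351)·p + (945).
Set (351)·p + (945) = 3051  ⇒  (351)·p = 2106  ⇒  p = 6.

6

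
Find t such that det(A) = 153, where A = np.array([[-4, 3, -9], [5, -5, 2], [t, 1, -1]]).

t = -5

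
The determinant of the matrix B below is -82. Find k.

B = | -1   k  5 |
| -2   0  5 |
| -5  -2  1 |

k = 4

Expanding along the column containing k, det(B) is linear in k: det(B) = (-23)·k + (10).
Set (-23)·k + (10) = -82  ⇒  (-23)·k = -92  ⇒  k = 4.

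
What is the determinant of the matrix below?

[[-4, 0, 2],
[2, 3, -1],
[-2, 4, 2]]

The determinant is -12.

Expand along row 1:
  + (-4) · |3 -1; 4 2| = (-4)·(6 − (-4)) = -40
  + 2 · |2 3; -2 4| = 2·(8 − (-6)) = 28
Sum: (-40) + (28) = -12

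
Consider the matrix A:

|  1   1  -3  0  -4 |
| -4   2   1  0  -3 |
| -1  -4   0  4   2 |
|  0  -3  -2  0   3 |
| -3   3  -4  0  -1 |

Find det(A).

Expand along column 4 (it has 4 zeros):
  − (4) · M_34   where M_34 = det([1 1 -3 -4; -4 2 1 -3; 0 -3 -2 3; -3 3 -4 -1]) = -348
det = (-1)·(4)·(-348) = 1392

1392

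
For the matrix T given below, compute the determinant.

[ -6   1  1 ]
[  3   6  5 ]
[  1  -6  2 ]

The determinant is -277.

Expand along row 1:
  + (-6) · |6 5; -6 2| = (-6)·(12 − (-30)) = -252
  − 1 · |3 5; 1 2| = −1·(6 − 5) = -1
  + 1 · |3 6; 1 -6| = 1·(-18 − 6) = -24
Sum: (-252) + (-1) + (-24) = -277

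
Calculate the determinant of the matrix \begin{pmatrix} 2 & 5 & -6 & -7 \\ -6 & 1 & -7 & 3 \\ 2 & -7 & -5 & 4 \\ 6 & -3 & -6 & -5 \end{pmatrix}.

1124

Expand along row 1:
  + (2) · M_11   where M_11 = det([1 -7 3; -7 -5 4; -3 -6 -5]) = 459
  − (5) · M_12   where M_12 = det([-6 -7 3; 2 -5 4; 6 -6 -5]) = -478
  + (-6) · M_13   where M_13 = det([-6 1 3; 2 -7 4; 6 -3 -5]) = -140
  − (-7) · M_14   where M_14 = det([-6 1 -7; 2 -7 -5; 6 -3 -6]) = -432
det = (+1)·(2)·(459) + (-1)·(5)·(-478) + (+1)·(-6)·(-140) + (-1)·(-7)·(-432) = 1124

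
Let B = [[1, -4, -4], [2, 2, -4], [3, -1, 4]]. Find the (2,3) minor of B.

Delete row 2 and column 3; the remaining 2×2 submatrix is [1 -4; 3 -1].
Its determinant is 1·(-1) − (-4)·3 = 11.

11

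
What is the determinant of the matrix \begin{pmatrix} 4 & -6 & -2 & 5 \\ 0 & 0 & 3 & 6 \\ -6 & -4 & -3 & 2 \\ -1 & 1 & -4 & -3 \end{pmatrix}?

Expand along row 2 (it has 2 zeros):
  − (3) · M_23   where M_23 = det([4 -6 5; -6 -4 2; -1 1 -3]) = 110
  + (6) · M_24   where M_24 = det([4 -6 -2; -6 -4 -3; -1 1 -4]) = 222
det = (-1)·(3)·(110) + (+1)·(6)·(222) = 1002

1002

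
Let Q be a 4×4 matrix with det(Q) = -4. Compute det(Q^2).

The determinant is 16.

det(Q^2) = (det Q)^2 = (-4)^2 = 16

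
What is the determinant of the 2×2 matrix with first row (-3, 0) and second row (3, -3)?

det = (-3)·(-3) − 0·3 = 9 − 0 = 9

9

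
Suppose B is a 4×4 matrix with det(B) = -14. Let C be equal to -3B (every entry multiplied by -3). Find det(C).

For a 4×4 matrix, det(-3B) = (-3)^4·det(B) = 81·det(B).
det(C) = (81)·(-14) = -1134

-1134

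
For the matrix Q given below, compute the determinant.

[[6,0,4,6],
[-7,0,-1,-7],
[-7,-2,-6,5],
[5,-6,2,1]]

det(Q) = -1760

Expand along column 2 (it has 2 zeros):
  − (-2) · M_32   where M_32 = det([6 4 6; -7 -1 -7; 5 2 1]) = -88
  + (-6) · M_42   where M_42 = det([6 4 6; -7 -1 -7; -7 -6 5]) = 264
det = (-1)·(-2)·(-88) + (+1)·(-6)·(264) = -1760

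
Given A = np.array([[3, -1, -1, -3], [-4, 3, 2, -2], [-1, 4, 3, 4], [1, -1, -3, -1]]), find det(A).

det(A) = 180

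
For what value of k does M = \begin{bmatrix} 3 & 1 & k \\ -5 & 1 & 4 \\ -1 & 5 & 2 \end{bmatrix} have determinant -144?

Expanding along the column containing k, det(M) is linear in k: det(M) = (-24)·k + (-48).
Set (-24)·k + (-48) = -144  ⇒  (-24)·k = -96  ⇒  k = 4.

k = 4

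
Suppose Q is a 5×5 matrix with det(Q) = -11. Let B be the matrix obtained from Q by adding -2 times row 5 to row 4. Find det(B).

Adding a multiple of one row to another leaves the determinant unchanged.
det(B) = (1)·(-11) = -11

det(B) = -11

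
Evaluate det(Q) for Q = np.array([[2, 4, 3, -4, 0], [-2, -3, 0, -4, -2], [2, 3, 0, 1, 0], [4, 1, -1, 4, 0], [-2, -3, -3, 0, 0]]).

The determinant is 220.

Expand along column 5 (it has 4 zeros):
  − (-2) · M_25   where M_25 = det([2 4 3 -4; 2 3 0 1; 4 1 -1 4; -2 -3 -3 0]) = 110
det = (-1)·(-2)·(110) = 220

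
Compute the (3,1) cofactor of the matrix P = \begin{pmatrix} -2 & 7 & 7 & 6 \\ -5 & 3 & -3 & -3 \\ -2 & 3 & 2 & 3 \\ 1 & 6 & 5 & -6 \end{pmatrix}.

429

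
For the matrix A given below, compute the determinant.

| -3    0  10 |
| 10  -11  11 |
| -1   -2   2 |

Expand along column 2:
  + (-11) · |-3 10; -1 2| = (-11)·(-6 − (-10)) = -44
  − (-2) · |-3 10; 10 11| = −(-2)·(-33 − 100) = -266
Sum: (-44) + (-266) = -310

The determinant is -310.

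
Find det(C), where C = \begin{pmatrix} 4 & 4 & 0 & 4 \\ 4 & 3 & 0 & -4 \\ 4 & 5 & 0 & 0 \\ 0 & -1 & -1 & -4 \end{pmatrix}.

Expand along column 3 (it has 3 zeros):
  − (-1) · M_43   where M_43 = det([4 4 4; 4 3 -4; 4 5 0]) = 48
det = (-1)·(-1)·(48) = 48

det(C) = 48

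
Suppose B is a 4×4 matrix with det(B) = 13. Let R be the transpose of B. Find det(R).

det(Bᵀ) = det(B).
det(R) = (1)·(13) = 13

13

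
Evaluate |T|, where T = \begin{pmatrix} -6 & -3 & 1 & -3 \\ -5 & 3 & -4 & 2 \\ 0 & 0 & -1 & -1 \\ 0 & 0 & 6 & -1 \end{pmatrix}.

-231

T is block upper-triangular with a 2×2 block and a 2×2 block on the diagonal, so its determinant equals the product of the determinants of the diagonal blocks.
det of the 2×2 block = -33
det of the 2×2 block = 7
det = (-33)·(7) = -231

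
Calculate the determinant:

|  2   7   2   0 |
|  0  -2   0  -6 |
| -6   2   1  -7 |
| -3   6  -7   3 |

Expand along row 2 (it has 2 zeros):
  + (-2) · M_22   where M_22 = det([2 2 0; -6 1 -7; -3 -7 3]) = -14
  + (-6) · M_24   where M_24 = det([2 7 2; -6 2 1; -3 6 -7]) = -415
det = (+1)·(-2)·(-14) + (+1)·(-6)·(-415) = 2518

2518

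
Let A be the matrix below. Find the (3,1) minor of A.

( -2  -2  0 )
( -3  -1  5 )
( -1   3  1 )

Delete row 3 and column 1; the remaining 2×2 submatrix is [-2 0; -1 5].
Its determinant is (-2)·5 − 0·(-1) = -10.

The minor is -10.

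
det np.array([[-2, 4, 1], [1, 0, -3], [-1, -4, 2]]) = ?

Expand along column 2:
  − 4 · |1 -3; -1 2| = −4·(2 − 3) = 4
  − (-4) · |-2 1; 1 -3| = −(-4)·(6 − 1) = 20
Sum: (4) + (20) = 24

The determinant is 24.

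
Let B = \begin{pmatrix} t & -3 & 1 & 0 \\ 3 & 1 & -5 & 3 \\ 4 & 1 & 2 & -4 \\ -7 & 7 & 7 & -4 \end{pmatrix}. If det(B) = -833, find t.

t = -8

Expanding along the column containing t, det(B) is linear in t: det(B) = (119)·t + (119).
Set (119)·t + (119) = -833  ⇒  (119)·t = -952  ⇒  t = -8.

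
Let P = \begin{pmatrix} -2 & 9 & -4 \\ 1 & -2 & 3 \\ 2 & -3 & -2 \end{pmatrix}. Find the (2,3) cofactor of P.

Delete row 2 and column 3; the remaining 2×2 submatrix is [-2 9; 2 -3].
Its determinant is (-2)·(-3) − 9·2 = -12.
The cofactor carries sign (−1)^(2+3) = −1, so C_{2,3} = −(-12) = 12.

The cofactor is 12.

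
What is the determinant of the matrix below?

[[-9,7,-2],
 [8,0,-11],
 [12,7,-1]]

Expand along column 2:
  − 7 · |8 -11; 12 -1| = −7·(-8 − (-132)) = -868
  − 7 · |-9 -2; 8 -11| = −7·(99 − (-16)) = -805
Sum: (-868) + (-805) = -1673

-1673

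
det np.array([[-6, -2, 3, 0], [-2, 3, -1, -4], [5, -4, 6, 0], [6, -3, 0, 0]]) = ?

The determinant is 612.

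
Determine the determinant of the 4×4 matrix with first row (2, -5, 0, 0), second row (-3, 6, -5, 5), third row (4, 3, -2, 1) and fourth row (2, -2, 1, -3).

-245

Expand along row 1 (it has 2 zeros):
  + (2) · M_11   where M_11 = det([6 -5 5; 3 -2 1; -2 1 -3]) = -10
  − (-5) · M_12   where M_12 = det([-3 -5 5; 4 -2 1; 2 1 -3]) = -45
det = (+1)·(2)·(-10) + (-1)·(-5)·(-45) = -245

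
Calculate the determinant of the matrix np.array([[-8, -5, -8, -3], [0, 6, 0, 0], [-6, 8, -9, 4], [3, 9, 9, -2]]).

The determinant is 1350.

Expand along row 2 (it has 3 zeros):
  + (6) · M_22   where M_22 = det([-8 -8 -3; -6 -9 4; 3 9 -2]) = 225
det = (+1)·(6)·(225) = 1350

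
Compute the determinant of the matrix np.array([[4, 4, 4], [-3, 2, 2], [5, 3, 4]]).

20

Expand along column 1:
  + 4 · |2 2; 3 4| = 4·(8 − 6) = 8
  − (-3) · |4 4; 3 4| = −(-3)·(16 − 12) = 12
  + 5 · |4 4; 2 2| = 5·(8 − 8) = 0
Sum: (8) + (12) + (0) = 20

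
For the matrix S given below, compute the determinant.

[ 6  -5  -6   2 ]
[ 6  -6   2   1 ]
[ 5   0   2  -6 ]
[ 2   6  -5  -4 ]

det(S) = -1157

Expand along row 3 (it has 1 zero):
  + (5) · M_31   where M_31 = det([-5 -6 2; -6 2 1; 6 -5 -4]) = 159
  + (2) · M_33   where M_33 = det([6 -5 2; 6 -6 1; 2 6 -4]) = 74
  − (-6) · M_34   where M_34 = det([6 -5 -6; 6 -6 2; 2 6 -5]) = -350
det = (+1)·(5)·(159) + (+1)·(2)·(74) + (-1)·(-6)·(-350) = -1157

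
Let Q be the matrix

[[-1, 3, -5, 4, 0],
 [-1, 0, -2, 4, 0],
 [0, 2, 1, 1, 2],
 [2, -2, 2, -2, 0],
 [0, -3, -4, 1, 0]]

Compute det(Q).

Expand along column 5 (it has 4 zeros):
  + (2) · M_35   where M_35 = det([-1 3 -5 4; -1 0 -2 4; 2 -2 2 -2; 0 -3 -4 1]) = 114
det = (+1)·(2)·(114) = 228

228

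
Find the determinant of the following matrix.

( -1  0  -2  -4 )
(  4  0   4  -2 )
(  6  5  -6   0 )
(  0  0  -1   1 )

Expand along column 2 (it has 3 zeros):
  − (5) · M_32   where M_32 = det([-1 -2 -4; 4 4 -2; 0 -1 1]) = 22
det = (-1)·(5)·(22) = -110

-110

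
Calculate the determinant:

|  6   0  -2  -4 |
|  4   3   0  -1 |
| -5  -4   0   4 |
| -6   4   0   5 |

The determinant is 194.

Expand along column 3 (it has 3 zeros):
  + (-2) · M_13   where M_13 = det([4 3 -1; -5 -4 4; -6 4 5]) = -97
det = (+1)·(-2)·(-97) = 194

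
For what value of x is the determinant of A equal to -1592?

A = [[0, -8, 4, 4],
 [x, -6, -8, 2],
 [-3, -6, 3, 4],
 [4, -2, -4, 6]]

x = 5

Expanding along the column containing x, det(A) is linear in x: det(A) = (40)·x + (-1792).
Set (40)·x + (-1792) = -1592  ⇒  (40)·x = 200  ⇒  x = 5.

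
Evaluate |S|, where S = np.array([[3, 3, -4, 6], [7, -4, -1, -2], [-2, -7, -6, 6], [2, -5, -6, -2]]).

-3204

Expand along row 1:
  + (3) · M_11   where M_11 = det([-4 -1 -2; -7 -6 6; -5 -6 -2]) = -172
  − (3) · M_12   where M_12 = det([7 -1 -2; -2 -6 6; 2 -6 -2]) = 280
  + (-4) · M_13   where M_13 = det([7 -4 -2; -2 -7 6; 2 -5 -2]) = 228
  − (6) · M_14   where M_14 = det([7 -4 -1; -2 -7 -6; 2 -5 -6]) = 156
det = (+1)·(3)·(-172) + (-1)·(3)·(280) + (+1)·(-4)·(228) + (-1)·(6)·(156) = -3204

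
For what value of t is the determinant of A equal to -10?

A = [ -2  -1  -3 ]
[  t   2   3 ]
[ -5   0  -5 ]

Expanding along the row containing t, det(A) is linear in t: det(A) = (-5)·t + (5).
Set (-5)·t + (5) = -10  ⇒  (-5)·t = -15  ⇒  t = 3.

3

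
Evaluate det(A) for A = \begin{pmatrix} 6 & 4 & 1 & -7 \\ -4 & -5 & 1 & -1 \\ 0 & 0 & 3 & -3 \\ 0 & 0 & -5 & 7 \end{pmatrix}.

|A| = -84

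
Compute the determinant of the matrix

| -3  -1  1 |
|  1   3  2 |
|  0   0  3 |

Expand along row 3:
  + 3 · |-3 -1; 1 3| = 3·(-9 − (-1)) = -24

-24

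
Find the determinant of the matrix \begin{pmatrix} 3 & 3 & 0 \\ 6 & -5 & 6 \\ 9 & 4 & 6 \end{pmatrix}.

The determinant is -108.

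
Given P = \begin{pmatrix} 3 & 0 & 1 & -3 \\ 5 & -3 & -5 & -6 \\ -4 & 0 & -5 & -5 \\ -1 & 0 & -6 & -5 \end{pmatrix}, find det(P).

det(P) = 261

Expand along column 2 (it has 3 zeros):
  + (-3) · M_22   where M_22 = det([3 1 -3; -4 -5 -5; -1 -6 -5]) = -87
det = (+1)·(-3)·(-87) = 261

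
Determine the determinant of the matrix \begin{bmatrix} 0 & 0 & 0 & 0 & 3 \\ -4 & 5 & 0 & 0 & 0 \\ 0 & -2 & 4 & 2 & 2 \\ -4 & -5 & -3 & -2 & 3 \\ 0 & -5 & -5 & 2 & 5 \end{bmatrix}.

Expand along row 1 (it has 4 zeros):
  + (3) · M_15   where M_15 = det([-4 5 0 0; 0 -2 4 2; -4 -5 -3 -2; 0 -5 -5 2]) = -888
det = (+1)·(3)·(-888) = -2664

-2664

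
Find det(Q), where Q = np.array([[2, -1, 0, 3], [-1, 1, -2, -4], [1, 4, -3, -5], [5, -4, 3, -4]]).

Expand along row 1 (it has 1 zero):
  + (2) · M_11   where M_11 = det([1 -2 -4; 4 -3 -5; -4 3 -4]) = -45
  − (-1) · M_12   where M_12 = det([-1 -2 -4; 1 -3 -5; 5 3 -4]) = -57
  − (3) · M_14   where M_14 = det([-1 1 -2; 1 4 -3; 5 -4 3]) = 30
det = (+1)·(2)·(-45) + (-1)·(-1)·(-57) + (-1)·(3)·(30) = -237

The determinant is -237.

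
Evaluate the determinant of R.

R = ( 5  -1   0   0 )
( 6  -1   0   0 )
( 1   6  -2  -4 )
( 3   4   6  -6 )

R is block lower-triangular with a 2×2 block and a 2×2 block on the diagonal, so its determinant equals the product of the determinants of the diagonal blocks.
det of the 2×2 block = 1
det of the 2×2 block = 36
det = (1)·(36) = 36

36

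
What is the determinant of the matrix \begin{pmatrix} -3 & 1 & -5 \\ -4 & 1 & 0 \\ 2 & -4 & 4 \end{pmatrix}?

-66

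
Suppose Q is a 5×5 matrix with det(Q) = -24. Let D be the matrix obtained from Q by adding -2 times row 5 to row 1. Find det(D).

Adding a multiple of one row to another leaves the determinant unchanged.
det(D) = (1)·(-24) = -24

-24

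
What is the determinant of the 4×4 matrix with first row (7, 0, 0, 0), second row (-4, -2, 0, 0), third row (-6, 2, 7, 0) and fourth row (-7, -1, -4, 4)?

-392

The matrix is lower triangular, so the determinant is the product of the diagonal entries:
det = (7) · (-2) · (7) · (4) = -392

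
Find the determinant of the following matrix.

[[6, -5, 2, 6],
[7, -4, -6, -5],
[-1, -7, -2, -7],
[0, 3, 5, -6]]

6150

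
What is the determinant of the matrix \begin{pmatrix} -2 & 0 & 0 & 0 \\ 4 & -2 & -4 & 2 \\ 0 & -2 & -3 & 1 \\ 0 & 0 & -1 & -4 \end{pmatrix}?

-20

Expand along row 1 (it has 3 zeros):
  + (-2) · M_11   where M_11 = det([-2 -4 2; -2 -3 1; 0 -1 -4]) = 10
det = (+1)·(-2)·(10) = -20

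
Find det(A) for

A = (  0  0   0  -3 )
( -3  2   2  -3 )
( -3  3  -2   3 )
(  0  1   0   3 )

-36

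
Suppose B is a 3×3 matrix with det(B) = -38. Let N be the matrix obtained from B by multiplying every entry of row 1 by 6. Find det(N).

The determinant is -228.

Scaling one row by 6 multiplies the determinant by 6.
det(N) = (6)·(-38) = -228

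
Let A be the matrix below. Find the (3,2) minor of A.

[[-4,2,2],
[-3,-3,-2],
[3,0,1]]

Delete row 3 and column 2; the remaining 2×2 submatrix is [-4 2; -3 -2].
Its determinant is (-4)·(-2) − 2·(-3) = 14.

14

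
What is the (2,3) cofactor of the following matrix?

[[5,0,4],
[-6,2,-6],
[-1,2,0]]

Delete row 2 and column 3; the remaining 2×2 submatrix is [5 0; -1 2].
Its determinant is 5·2 − 0·(-1) = 10.
The cofactor carries sign (−1)^(2+3) = −1, so C_{2,3} = −(10) = -10.

-10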